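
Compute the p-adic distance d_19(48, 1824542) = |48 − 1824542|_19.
d_19(48, 1824542) = 1/130321

Step 1 — x − y = 48 − 1824542 = -1824494. Step 2 — v_19(-1824494) = 4 (factor: -1824494 = −(19^4 · 14); the sign does not affect v_p). Step 3 — |x − y|_19 = 19^{-4} = 1/130321.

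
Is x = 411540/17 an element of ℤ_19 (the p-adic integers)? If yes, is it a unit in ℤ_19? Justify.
x ∈ ℤ_19 but not a unit; v_19(x) = 3 > 0

ℤ_19 = {x ∈ ℚ_19 : v_19(x) ≥ 0} and ℤ_19^× = {x ∈ ℤ_19 : v_19(x) = 0}. Here v_19(411540/17) = v_19(num) − v_19(den) = 3; compare against these criteria.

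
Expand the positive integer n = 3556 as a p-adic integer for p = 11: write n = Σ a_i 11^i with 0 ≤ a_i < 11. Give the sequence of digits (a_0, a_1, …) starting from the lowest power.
(a_0, a_1, …) = (3, 4, 7, 2)

Repeated division by 11 gives the digits low-to-high: 3556 = 3 + 4·11^1 + 7·11^2 + 2·11^3. Digit sequence: (3, 4, 7, 2).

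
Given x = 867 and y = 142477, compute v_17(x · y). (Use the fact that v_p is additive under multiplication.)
v_17(123527559) = 5

v_p(x) = 2 (factor: 867 = 17^2 · 3); v_p(y) = 3 (factor: 142477 = 17^3 · 29). Additivity: v_p(xy) = v_p(x) + v_p(y) = 2 + 3 = 5. (Direct check: xy = 123527559 = 17^5 · (87).)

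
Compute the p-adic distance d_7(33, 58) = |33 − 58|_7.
d_7(33, 58) = 1

Step 1 — x − y = 33 − 58 = -25. Step 2 — v_7(-25) = 0 (factor: -25 = −(7^0 · 25); the sign does not affect v_p). Step 3 — |x − y|_7 = 7^{0} = 1.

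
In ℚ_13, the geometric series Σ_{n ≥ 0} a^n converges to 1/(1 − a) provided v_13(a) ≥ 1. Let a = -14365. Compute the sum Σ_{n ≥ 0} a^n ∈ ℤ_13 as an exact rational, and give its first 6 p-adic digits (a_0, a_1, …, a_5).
Σ a^n = 1/(1 − a) = 1/14366;  first 6 digits = (1, 0, 6, 6, 9, 9)

v_13(a) = 2 ≥ 1, so the series converges in ℤ_13 to 1/(1 − a) = 1/(1 − (-14365)) = 1/14366. Expand this rational in ℤ_13: compute digits iteratively via d_i = x_i mod 13, x_{i+1} = (x_i − d_i)/13. The first 6 digits are (1, 0, 6, 6, 9, 9).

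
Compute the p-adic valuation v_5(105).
v_5(105) = 1

v_5(n) is the largest exponent k such that 5^k divides n. Factor out: 105 = 5^1 · 21. (Sign doesn't affect v_p.) So v_5(105) = 1.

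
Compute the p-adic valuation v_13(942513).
v_13(942513) = 4

v_13(n) is the largest exponent k such that 13^k divides n. Factor out: 942513 = 13^4 · 33. (Sign doesn't affect v_p.) So v_13(942513) = 4.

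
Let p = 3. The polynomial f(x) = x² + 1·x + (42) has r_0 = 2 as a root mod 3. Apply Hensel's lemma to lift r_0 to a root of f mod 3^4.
r_3 = 50 (mod 81)

Hensel: r_{i+1} = r_i − f(r_i)·(f′(r_i))^{-1} mod 3^{i+2}, f′(x) = 2x + 1. Iterate:
  r_0 = 2 (mod 3)
  r_1 = 5 (mod 9)
  r_2 = 23 (mod 27)
  r_3 = 50 (mod 81)
Final: r = 50 satisfies f(r) ≡ 0 mod 3^4.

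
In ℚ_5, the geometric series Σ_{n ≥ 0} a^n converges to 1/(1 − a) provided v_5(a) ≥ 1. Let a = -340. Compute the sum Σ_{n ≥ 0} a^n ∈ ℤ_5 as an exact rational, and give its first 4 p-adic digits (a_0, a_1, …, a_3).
Σ a^n = 1/(1 − a) = 1/341;  first 4 digits = (1, 2, 0, 0)

v_5(a) = 1 ≥ 1, so the series converges in ℤ_5 to 1/(1 − a) = 1/(1 − (-340)) = 1/341. Expand this rational in ℤ_5: compute digits iteratively via d_i = x_i mod 5, x_{i+1} = (x_i − d_i)/5. The first 4 digits are (1, 2, 0, 0).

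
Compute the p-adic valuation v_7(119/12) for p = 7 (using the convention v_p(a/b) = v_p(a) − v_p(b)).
v_7(119/12) = 1

Factor powers of 7 from the numerator and denominator of the reduced fraction: 119 = 7^1 · 17 and 12 = 7^0 · 12. Apply v_p(a/b) = v_p(a) − v_p(b): v_7(119/12) = 1 − 0 = 1.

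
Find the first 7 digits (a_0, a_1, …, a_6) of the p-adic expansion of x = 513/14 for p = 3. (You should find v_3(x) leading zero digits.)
(a_0, …, a_6) = (0, 0, 0, 2, 0, 1, 2)

v_3(513/14) = 3, so a_0 = ... = a_2 = 0. Factor out: x = 3^3 · u with u = 19/14 a unit in ℤ_3. Expand u iteratively via a_{v+i} = u_i mod 3, u_{i+1} = (u_i − a_{v+i})/3:
  u_0 = 19/14;  a_3 = 2;  u_1 = (u_0 − 2)/3 = -3/14
  u_1 = -3/14;  a_4 = 0;  u_2 = (u_1 − 0)/3 = -1/14
  u_2 = -1/14;  a_5 = 1;  u_3 = (u_2 − 1)/3 = -5/14
  u_3 = -5/14;  a_6 = 2;  u_4 = (u_3 − 2)/3 = -11/14
Digits: (0, 0, 0, 2, 0, 1, 2).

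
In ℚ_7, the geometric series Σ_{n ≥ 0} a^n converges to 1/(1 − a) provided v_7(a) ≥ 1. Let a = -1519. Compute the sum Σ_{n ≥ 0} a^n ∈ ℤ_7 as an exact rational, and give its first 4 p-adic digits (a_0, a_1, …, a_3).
Σ a^n = 1/(1 − a) = 1/1520;  first 4 digits = (1, 0, 4, 2)

v_7(a) = 2 ≥ 1, so the series converges in ℤ_7 to 1/(1 − a) = 1/(1 − (-1519)) = 1/1520. Expand this rational in ℤ_7: compute digits iteratively via d_i = x_i mod 7, x_{i+1} = (x_i − d_i)/7. The first 4 digits are (1, 0, 4, 2).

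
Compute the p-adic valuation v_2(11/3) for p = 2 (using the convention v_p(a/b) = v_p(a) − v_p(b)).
v_2(11/3) = 0

Factor powers of 2 from the numerator and denominator of the reduced fraction: 11 = 2^0 · 11 and 3 = 2^0 · 3. Apply v_p(a/b) = v_p(a) − v_p(b): v_2(11/3) = 0 − 0 = 0.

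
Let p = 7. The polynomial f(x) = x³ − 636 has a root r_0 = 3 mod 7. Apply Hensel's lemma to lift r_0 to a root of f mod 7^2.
r_1 = 31 (mod 49)

Hensel: r_{i+1} = r_i − f(r_i)/f′(r_i) mod 7^{i+2}, where f′(x) = 3x². Iterate:
  r_0 = 3 (mod 7)
  r_1 = 31 (mod 49)
Final: r = 31 with f(r) ≡ 0 mod 7^2.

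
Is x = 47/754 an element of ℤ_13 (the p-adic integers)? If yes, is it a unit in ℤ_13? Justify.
x ∉ ℤ_13 (v_13(x) = -1 < 0)

ℤ_13 = {x ∈ ℚ_13 : v_13(x) ≥ 0} and ℤ_13^× = {x ∈ ℤ_13 : v_13(x) = 0}. Here v_13(47/754) = v_13(num) − v_13(den) = -1; compare against these criteria.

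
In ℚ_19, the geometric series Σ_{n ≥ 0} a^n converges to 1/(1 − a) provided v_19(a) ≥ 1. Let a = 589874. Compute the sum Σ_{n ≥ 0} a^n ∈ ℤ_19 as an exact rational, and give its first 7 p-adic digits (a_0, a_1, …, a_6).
Σ a^n = 1/(1 − a) = -1/589873;  first 7 digits = (1, 0, 0, 10, 4, 0, 5)

v_19(a) = 3 ≥ 1, so the series converges in ℤ_19 to 1/(1 − a) = 1/(1 − 589874) = -1/589873. Expand this rational in ℤ_19: compute digits iteratively via d_i = x_i mod 19, x_{i+1} = (x_i − d_i)/19. The first 7 digits are (1, 0, 0, 10, 4, 0, 5).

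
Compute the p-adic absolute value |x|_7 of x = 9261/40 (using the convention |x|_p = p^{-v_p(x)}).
|9261/40|_7 = 1/343

Step 1 — compute v_7(x) by factoring powers of 7 out of the numerator and denominator: v_7(9261/40) = 3. Step 2 — apply |x|_p = p^{-v_p(x)} = 7^{-3} = 1/343.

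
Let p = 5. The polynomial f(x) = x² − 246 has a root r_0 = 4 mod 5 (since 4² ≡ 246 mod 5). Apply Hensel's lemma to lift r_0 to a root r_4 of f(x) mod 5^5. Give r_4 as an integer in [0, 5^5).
r_4 = 2114 (mod 3125)

Hensel's recurrence: r_{i+1} = r_i − f(r_i)·(f′(r_i))^{-1} mod 5^{i+2}, with f′(x) = 2x. Iterate:
  r_0 = 4 (mod 5)
  r_1 = 14 (mod 25)
  r_2 = 114 (mod 125)
  r_3 = 239 (mod 625)
  r_4 = 2114 (mod 3125)
Final: r_4 = 2114, and one checks f(r_4) ≡ 0 mod 5^5.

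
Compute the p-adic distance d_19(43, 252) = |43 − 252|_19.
d_19(43, 252) = 1/19

Step 1 — x − y = 43 − 252 = -209. Step 2 — v_19(-209) = 1 (factor: -209 = −(19^1 · 11); the sign does not affect v_p). Step 3 — |x − y|_19 = 19^{-1} = 1/19.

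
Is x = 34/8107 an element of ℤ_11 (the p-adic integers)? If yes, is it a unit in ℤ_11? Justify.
x ∉ ℤ_11 (v_11(x) = -2 < 0)

ℤ_11 = {x ∈ ℚ_11 : v_11(x) ≥ 0} and ℤ_11^× = {x ∈ ℤ_11 : v_11(x) = 0}. Here v_11(34/8107) = v_11(num) − v_11(den) = -2; compare against these criteria.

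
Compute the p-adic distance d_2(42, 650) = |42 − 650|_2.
d_2(42, 650) = 1/32

Step 1 — x − y = 42 − 650 = -608. Step 2 — v_2(-608) = 5 (factor: -608 = −(2^5 · 19); the sign does not affect v_p). Step 3 — |x − y|_2 = 2^{-5} = 1/32.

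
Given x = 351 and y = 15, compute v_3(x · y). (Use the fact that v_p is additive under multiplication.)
v_3(5265) = 4

v_p(x) = 3 (factor: 351 = 3^3 · 13); v_p(y) = 1 (factor: 15 = 3^1 · 5). Additivity: v_p(xy) = v_p(x) + v_p(y) = 3 + 1 = 4. (Direct check: xy = 5265 = 3^4 · (65).)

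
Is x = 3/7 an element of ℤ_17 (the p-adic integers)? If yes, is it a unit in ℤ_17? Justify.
x ∈ ℤ_17^× (unit); v_17(x) = 0

ℤ_17 = {x ∈ ℚ_17 : v_17(x) ≥ 0} and ℤ_17^× = {x ∈ ℤ_17 : v_17(x) = 0}. Here v_17(3/7) = v_17(num) − v_17(den) = 0; compare against these criteria.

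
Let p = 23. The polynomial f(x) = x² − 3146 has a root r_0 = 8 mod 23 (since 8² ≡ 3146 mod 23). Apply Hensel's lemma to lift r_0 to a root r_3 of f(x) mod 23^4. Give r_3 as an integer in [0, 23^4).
r_3 = 27907 (mod 279841)

Hensel's recurrence: r_{i+1} = r_i − f(r_i)·(f′(r_i))^{-1} mod 23^{i+2}, with f′(x) = 2x. Iterate:
  r_0 = 8 (mod 23)
  r_1 = 399 (mod 529)
  r_2 = 3573 (mod 12167)
  r_3 = 27907 (mod 279841)
Final: r_3 = 27907, and one checks f(r_3) ≡ 0 mod 23^4.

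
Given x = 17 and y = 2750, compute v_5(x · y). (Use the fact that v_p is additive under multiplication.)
v_5(46750) = 3

v_p(x) = 0 (factor: 17 = 5^0 · 17); v_p(y) = 3 (factor: 2750 = 5^3 · 22). Additivity: v_p(xy) = v_p(x) + v_p(y) = 0 + 3 = 3. (Direct check: xy = 46750 = 5^3 · (374).)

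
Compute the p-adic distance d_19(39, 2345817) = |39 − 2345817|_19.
d_19(39, 2345817) = 1/130321

Step 1 — x − y = 39 − 2345817 = -2345778. Step 2 — v_19(-2345778) = 4 (factor: -2345778 = −(19^4 · 18); the sign does not affect v_p). Step 3 — |x − y|_19 = 19^{-4} = 1/130321.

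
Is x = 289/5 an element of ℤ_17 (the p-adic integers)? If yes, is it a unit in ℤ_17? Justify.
x ∈ ℤ_17 but not a unit; v_17(x) = 2 > 0

ℤ_17 = {x ∈ ℚ_17 : v_17(x) ≥ 0} and ℤ_17^× = {x ∈ ℤ_17 : v_17(x) = 0}. Here v_17(289/5) = v_17(num) − v_17(den) = 2; compare against these criteria.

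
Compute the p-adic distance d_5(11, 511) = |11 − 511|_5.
d_5(11, 511) = 1/125

Step 1 — x − y = 11 − 511 = -500. Step 2 — v_5(-500) = 3 (factor: -500 = −(5^3 · 4); the sign does not affect v_p). Step 3 — |x − y|_5 = 5^{-3} = 1/125.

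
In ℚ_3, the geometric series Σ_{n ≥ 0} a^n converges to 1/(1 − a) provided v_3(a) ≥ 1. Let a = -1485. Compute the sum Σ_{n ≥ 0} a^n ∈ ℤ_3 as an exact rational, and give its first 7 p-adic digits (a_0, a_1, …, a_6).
Σ a^n = 1/(1 − a) = 1/1486;  first 7 digits = (1, 0, 0, 2, 2, 2, 1)

v_3(a) = 3 ≥ 1, so the series converges in ℤ_3 to 1/(1 − a) = 1/(1 − (-1485)) = 1/1486. Expand this rational in ℤ_3: compute digits iteratively via d_i = x_i mod 3, x_{i+1} = (x_i − d_i)/3. The first 7 digits are (1, 0, 0, 2, 2, 2, 1).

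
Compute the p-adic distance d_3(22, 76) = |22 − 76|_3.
d_3(22, 76) = 1/27

Step 1 — x − y = 22 − 76 = -54. Step 2 — v_3(-54) = 3 (factor: -54 = −(3^3 · 2); the sign does not affect v_p). Step 3 — |x − y|_3 = 3^{-3} = 1/27.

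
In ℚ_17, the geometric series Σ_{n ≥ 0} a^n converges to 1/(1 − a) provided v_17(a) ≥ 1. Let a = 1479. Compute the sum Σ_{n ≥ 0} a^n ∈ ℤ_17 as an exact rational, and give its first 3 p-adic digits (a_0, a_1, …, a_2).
Σ a^n = 1/(1 − a) = -1/1478;  first 3 digits = (1, 2, 9)

v_17(a) = 1 ≥ 1, so the series converges in ℤ_17 to 1/(1 − a) = 1/(1 − 1479) = -1/1478. Expand this rational in ℤ_17: compute digits iteratively via d_i = x_i mod 17, x_{i+1} = (x_i − d_i)/17. The first 3 digits are (1, 2, 9).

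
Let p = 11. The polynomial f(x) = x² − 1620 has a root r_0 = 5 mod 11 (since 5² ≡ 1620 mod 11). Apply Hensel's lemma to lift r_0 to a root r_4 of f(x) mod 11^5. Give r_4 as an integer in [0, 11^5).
r_4 = 42575 (mod 161051)

Hensel's recurrence: r_{i+1} = r_i − f(r_i)·(f′(r_i))^{-1} mod 11^{i+2}, with f′(x) = 2x. Iterate:
  r_0 = 5 (mod 11)
  r_1 = 104 (mod 121)
  r_2 = 1314 (mod 1331)
  r_3 = 13293 (mod 14641)
  r_4 = 42575 (mod 161051)
Final: r_4 = 42575, and one checks f(r_4) ≡ 0 mod 11^5.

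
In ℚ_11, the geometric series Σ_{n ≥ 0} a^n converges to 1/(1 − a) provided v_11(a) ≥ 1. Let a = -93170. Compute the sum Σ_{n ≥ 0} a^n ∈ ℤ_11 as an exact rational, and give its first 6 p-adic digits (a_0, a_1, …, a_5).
Σ a^n = 1/(1 − a) = 1/93171;  first 6 digits = (1, 0, 0, 7, 4, 10)

v_11(a) = 3 ≥ 1, so the series converges in ℤ_11 to 1/(1 − a) = 1/(1 − (-93170)) = 1/93171. Expand this rational in ℤ_11: compute digits iteratively via d_i = x_i mod 11, x_{i+1} = (x_i − d_i)/11. The first 6 digits are (1, 0, 0, 7, 4, 10).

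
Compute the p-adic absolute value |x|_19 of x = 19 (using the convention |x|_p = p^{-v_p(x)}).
|19|_19 = 1/19

Step 1 — compute v_19(x) by factoring powers of 19 out of the numerator and denominator: v_19(19) = 1. Step 2 — apply |x|_p = p^{-v_p(x)} = 19^{-1} = 1/19.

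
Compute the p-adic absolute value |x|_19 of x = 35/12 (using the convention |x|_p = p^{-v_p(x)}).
|35/12|_19 = 1

Step 1 — compute v_19(x) by factoring powers of 19 out of the numerator and denominator: v_19(35/12) = 0. Step 2 — apply |x|_p = p^{-v_p(x)} = 19^{0} = 1.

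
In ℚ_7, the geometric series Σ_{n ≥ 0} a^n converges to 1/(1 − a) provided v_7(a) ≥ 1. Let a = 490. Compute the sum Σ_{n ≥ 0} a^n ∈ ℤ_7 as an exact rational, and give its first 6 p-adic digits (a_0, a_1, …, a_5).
Σ a^n = 1/(1 − a) = -1/489;  first 6 digits = (1, 0, 3, 1, 2, 0)

v_7(a) = 2 ≥ 1, so the series converges in ℤ_7 to 1/(1 − a) = 1/(1 − 490) = -1/489. Expand this rational in ℤ_7: compute digits iteratively via d_i = x_i mod 7, x_{i+1} = (x_i − d_i)/7. The first 6 digits are (1, 0, 3, 1, 2, 0).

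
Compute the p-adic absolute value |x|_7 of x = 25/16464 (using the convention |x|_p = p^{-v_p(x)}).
|25/16464|_7 = 343

Step 1 — compute v_7(x) by factoring powers of 7 out of the numerator and denominator: v_7(25/16464) = -3. Step 2 — apply |x|_p = p^{-v_p(x)} = 7^{3} = 343.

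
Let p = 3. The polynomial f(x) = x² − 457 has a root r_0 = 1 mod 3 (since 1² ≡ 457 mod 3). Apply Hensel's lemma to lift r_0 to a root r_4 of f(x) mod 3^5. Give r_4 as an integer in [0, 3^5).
r_4 = 49 (mod 243)

Hensel's recurrence: r_{i+1} = r_i − f(r_i)·(f′(r_i))^{-1} mod 3^{i+2}, with f′(x) = 2x. Iterate:
  r_0 = 1 (mod 3)
  r_1 = 4 (mod 9)
  r_2 = 22 (mod 27)
  r_3 = 49 (mod 81)
  r_4 = 49 (mod 243)
Final: r_4 = 49, and one checks f(r_4) ≡ 0 mod 3^5.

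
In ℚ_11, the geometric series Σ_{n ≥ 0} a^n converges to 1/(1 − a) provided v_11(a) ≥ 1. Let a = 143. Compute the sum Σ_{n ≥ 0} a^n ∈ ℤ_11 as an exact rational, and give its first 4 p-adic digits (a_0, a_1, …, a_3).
Σ a^n = 1/(1 − a) = -1/142;  first 4 digits = (1, 2, 5, 1)

v_11(a) = 1 ≥ 1, so the series converges in ℤ_11 to 1/(1 − a) = 1/(1 − 143) = -1/142. Expand this rational in ℤ_11: compute digits iteratively via d_i = x_i mod 11, x_{i+1} = (x_i − d_i)/11. The first 4 digits are (1, 2, 5, 1).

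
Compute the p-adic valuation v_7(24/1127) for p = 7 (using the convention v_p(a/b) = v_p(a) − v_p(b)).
v_7(24/1127) = -2

Factor powers of 7 from the numerator and denominator of the reduced fraction: 24 = 7^0 · 24 and 1127 = 7^2 · 23. Apply v_p(a/b) = v_p(a) − v_p(b): v_7(24/1127) = 0 − 2 = -2.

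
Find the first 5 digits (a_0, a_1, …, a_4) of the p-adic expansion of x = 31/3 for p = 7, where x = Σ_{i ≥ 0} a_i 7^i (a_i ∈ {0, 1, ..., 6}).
(a_0, …, a_4) = (1, 6, 4, 4, 4)

v_7(31/3) = 0 (numerator and denominator both coprime to 7), so x ∈ ℤ_7^×. Compute digits iteratively via a_i = x_i mod 7, x_{i+1} = (x_i − a_i)/7, with x_0 = x:
  x_0 = 31/3;  a_0 = 1;  x_1 = (x_0 − 1)/7 = 4/3
  x_1 = 4/3;  a_1 = 6;  x_2 = (x_1 − 6)/7 = -2/3
  x_2 = -2/3;  a_2 = 4;  x_3 = (x_2 − 4)/7 = -2/3
  x_3 = -2/3;  a_3 = 4;  x_4 = (x_3 − 4)/7 = -2/3
  x_4 = -2/3;  a_4 = 4;  x_5 = (x_4 − 4)/7 = -2/3
Digits: (1, 6, 4, 4, 4).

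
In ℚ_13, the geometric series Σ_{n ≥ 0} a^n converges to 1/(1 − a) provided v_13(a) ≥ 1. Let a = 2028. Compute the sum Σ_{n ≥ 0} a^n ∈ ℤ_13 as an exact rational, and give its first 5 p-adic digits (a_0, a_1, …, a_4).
Σ a^n = 1/(1 − a) = -1/2027;  first 5 digits = (1, 0, 12, 0, 1)

v_13(a) = 2 ≥ 1, so the series converges in ℤ_13 to 1/(1 − a) = 1/(1 − 2028) = -1/2027. Expand this rational in ℤ_13: compute digits iteratively via d_i = x_i mod 13, x_{i+1} = (x_i − d_i)/13. The first 5 digits are (1, 0, 12, 0, 1).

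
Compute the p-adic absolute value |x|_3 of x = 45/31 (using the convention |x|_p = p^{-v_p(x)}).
|45/31|_3 = 1/9

Step 1 — compute v_3(x) by factoring powers of 3 out of the numerator and denominator: v_3(45/31) = 2. Step 2 — apply |x|_p = p^{-v_p(x)} = 3^{-2} = 1/9.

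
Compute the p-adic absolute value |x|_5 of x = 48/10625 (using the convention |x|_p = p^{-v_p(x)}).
|48/10625|_5 = 625

Step 1 — compute v_5(x) by factoring powers of 5 out of the numerator and denominator: v_5(48/10625) = -4. Step 2 — apply |x|_p = p^{-v_p(x)} = 5^{4} = 625.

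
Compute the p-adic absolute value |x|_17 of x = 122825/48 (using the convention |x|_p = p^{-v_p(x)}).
|122825/48|_17 = 1/4913

Step 1 — compute v_17(x) by factoring powers of 17 out of the numerator and denominator: v_17(122825/48) = 3. Step 2 — apply |x|_p = p^{-v_p(x)} = 17^{-3} = 1/4913.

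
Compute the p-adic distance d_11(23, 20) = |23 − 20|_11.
d_11(23, 20) = 1

Step 1 — x − y = 23 − 20 = 3. Step 2 — v_11(3) = 0 (factor: 3 = (11^0 · 3); the sign does not affect v_p). Step 3 — |x − y|_11 = 11^{0} = 1.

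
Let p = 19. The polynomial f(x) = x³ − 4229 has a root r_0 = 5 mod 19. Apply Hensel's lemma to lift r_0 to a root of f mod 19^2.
r_1 = 233 (mod 361)

Hensel: r_{i+1} = r_i − f(r_i)/f′(r_i) mod 19^{i+2}, where f′(x) = 3x². Iterate:
  r_0 = 5 (mod 19)
  r_1 = 233 (mod 361)
Final: r = 233 with f(r) ≡ 0 mod 19^2.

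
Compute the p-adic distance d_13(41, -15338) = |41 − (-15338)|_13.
d_13(41, -15338) = 1/2197

Step 1 — x − y = 41 − (-15338) = 15379. Step 2 — v_13(15379) = 3 (factor: 15379 = (13^3 · 7); the sign does not affect v_p). Step 3 — |x − y|_13 = 13^{-3} = 1/2197.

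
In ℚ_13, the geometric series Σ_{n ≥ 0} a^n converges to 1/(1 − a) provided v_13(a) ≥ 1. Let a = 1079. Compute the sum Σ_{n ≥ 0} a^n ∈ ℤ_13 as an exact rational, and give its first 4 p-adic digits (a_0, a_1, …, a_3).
Σ a^n = 1/(1 − a) = -1/1078;  first 4 digits = (1, 5, 5, 5)

v_13(a) = 1 ≥ 1, so the series converges in ℤ_13 to 1/(1 − a) = 1/(1 − 1079) = -1/1078. Expand this rational in ℤ_13: compute digits iteratively via d_i = x_i mod 13, x_{i+1} = (x_i − d_i)/13. The first 4 digits are (1, 5, 5, 5).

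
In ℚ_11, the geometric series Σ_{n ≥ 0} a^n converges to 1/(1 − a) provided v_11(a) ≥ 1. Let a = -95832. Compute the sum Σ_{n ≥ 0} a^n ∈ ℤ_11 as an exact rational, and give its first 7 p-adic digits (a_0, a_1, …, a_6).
Σ a^n = 1/(1 − a) = 1/95833;  first 7 digits = (1, 0, 0, 5, 4, 10, 2)

v_11(a) = 3 ≥ 1, so the series converges in ℤ_11 to 1/(1 − a) = 1/(1 − (-95832)) = 1/95833. Expand this rational in ℤ_11: compute digits iteratively via d_i = x_i mod 11, x_{i+1} = (x_i − d_i)/11. The first 7 digits are (1, 0, 0, 5, 4, 10, 2).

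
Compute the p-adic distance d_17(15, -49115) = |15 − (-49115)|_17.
d_17(15, -49115) = 1/4913

Step 1 — x − y = 15 − (-49115) = 49130. Step 2 — v_17(49130) = 3 (factor: 49130 = (17^3 · 10); the sign does not affect v_p). Step 3 — |x − y|_17 = 17^{-3} = 1/4913.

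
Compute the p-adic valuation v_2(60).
v_2(60) = 2

v_2(n) is the largest exponent k such that 2^k divides n. Factor out: 60 = 2^2 · 15. (Sign doesn't affect v_p.) So v_2(60) = 2.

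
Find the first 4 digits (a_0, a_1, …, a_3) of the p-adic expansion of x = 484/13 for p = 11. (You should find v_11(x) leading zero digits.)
(a_0, …, a_3) = (0, 0, 2, 10)

v_11(484/13) = 2, so a_0 = ... = a_1 = 0. Factor out: x = 11^2 · u with u = 4/13 a unit in ℤ_11. Expand u iteratively via a_{v+i} = u_i mod 11, u_{i+1} = (u_i − a_{v+i})/11:
  u_0 = 4/13;  a_2 = 2;  u_1 = (u_0 − 2)/11 = -2/13
  u_1 = -2/13;  a_3 = 10;  u_2 = (u_1 − 10)/11 = -12/13
Digits: (0, 0, 2, 10).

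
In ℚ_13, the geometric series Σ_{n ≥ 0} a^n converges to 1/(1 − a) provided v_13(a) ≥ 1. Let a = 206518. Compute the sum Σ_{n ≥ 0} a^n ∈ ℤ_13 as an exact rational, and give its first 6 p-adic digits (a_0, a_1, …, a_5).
Σ a^n = 1/(1 − a) = -1/206517;  first 6 digits = (1, 0, 0, 3, 7, 0)

v_13(a) = 3 ≥ 1, so the series converges in ℤ_13 to 1/(1 − a) = 1/(1 − 206518) = -1/206517. Expand this rational in ℤ_13: compute digits iteratively via d_i = x_i mod 13, x_{i+1} = (x_i − d_i)/13. The first 6 digits are (1, 0, 0, 3, 7, 0).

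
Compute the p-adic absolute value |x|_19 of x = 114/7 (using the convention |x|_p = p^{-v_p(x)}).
|114/7|_19 = 1/19

Step 1 — compute v_19(x) by factoring powers of 19 out of the numerator and denominator: v_19(114/7) = 1. Step 2 — apply |x|_p = p^{-v_p(x)} = 19^{-1} = 1/19.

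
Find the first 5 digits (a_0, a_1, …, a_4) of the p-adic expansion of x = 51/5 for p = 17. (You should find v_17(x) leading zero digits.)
(a_0, …, a_4) = (0, 4, 10, 13, 6)

v_17(51/5) = 1, so a_0 = ... = a_0 = 0. Factor out: x = 17^1 · u with u = 3/5 a unit in ℤ_17. Expand u iteratively via a_{v+i} = u_i mod 17, u_{i+1} = (u_i − a_{v+i})/17:
  u_0 = 3/5;  a_1 = 4;  u_1 = (u_0 − 4)/17 = -1/5
  u_1 = -1/5;  a_2 = 10;  u_2 = (u_1 − 10)/17 = -3/5
  u_2 = -3/5;  a_3 = 13;  u_3 = (u_2 − 13)/17 = -4/5
  u_3 = -4/5;  a_4 = 6;  u_4 = (u_3 − 6)/17 = -2/5
Digits: (0, 4, 10, 13, 6).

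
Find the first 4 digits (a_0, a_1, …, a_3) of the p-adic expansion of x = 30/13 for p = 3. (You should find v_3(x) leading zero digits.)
(a_0, …, a_3) = (0, 1, 2, 0)

v_3(30/13) = 1, so a_0 = ... = a_0 = 0. Factor out: x = 3^1 · u with u = 10/13 a unit in ℤ_3. Expand u iteratively via a_{v+i} = u_i mod 3, u_{i+1} = (u_i − a_{v+i})/3:
  u_0 = 10/13;  a_1 = 1;  u_1 = (u_0 − 1)/3 = -1/13
  u_1 = -1/13;  a_2 = 2;  u_2 = (u_1 − 2)/3 = -9/13
  u_2 = -9/13;  a_3 = 0;  u_3 = (u_2 − 0)/3 = -3/13
Digits: (0, 1, 2, 0).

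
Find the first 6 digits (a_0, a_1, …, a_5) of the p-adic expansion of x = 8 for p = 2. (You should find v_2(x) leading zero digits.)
(a_0, …, a_5) = (0, 0, 0, 1, 0, 0)

v_2(8) = 3, so a_0 = ... = a_2 = 0. Factor out: x = 2^3 · u with u = 1 a unit in ℤ_2. Expand u iteratively via a_{v+i} = u_i mod 2, u_{i+1} = (u_i − a_{v+i})/2:
  u_0 = 1;  a_3 = 1;  u_1 = (u_0 − 1)/2 = 0
  u_1 = 0;  a_4 = 0;  u_2 = (u_1 − 0)/2 = 0
  u_2 = 0;  a_5 = 0;  u_3 = (u_2 − 0)/2 = 0
Digits: (0, 0, 0, 1, 0, 0).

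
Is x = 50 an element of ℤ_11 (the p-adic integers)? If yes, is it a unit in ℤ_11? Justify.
x ∈ ℤ_11^× (unit); v_11(x) = 0

ℤ_11 = {x ∈ ℚ_11 : v_11(x) ≥ 0} and ℤ_11^× = {x ∈ ℤ_11 : v_11(x) = 0}. Here v_11(50) = v_11(num) − v_11(den) = 0; compare against these criteria.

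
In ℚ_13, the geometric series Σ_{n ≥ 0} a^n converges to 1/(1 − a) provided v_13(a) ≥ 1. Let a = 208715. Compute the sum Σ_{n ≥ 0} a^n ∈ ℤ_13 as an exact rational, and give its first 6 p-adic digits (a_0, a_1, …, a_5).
Σ a^n = 1/(1 − a) = -1/208714;  first 6 digits = (1, 0, 0, 4, 7, 0)

v_13(a) = 3 ≥ 1, so the series converges in ℤ_13 to 1/(1 − a) = 1/(1 − 208715) = -1/208714. Expand this rational in ℤ_13: compute digits iteratively via d_i = x_i mod 13, x_{i+1} = (x_i − d_i)/13. The first 6 digits are (1, 0, 0, 4, 7, 0).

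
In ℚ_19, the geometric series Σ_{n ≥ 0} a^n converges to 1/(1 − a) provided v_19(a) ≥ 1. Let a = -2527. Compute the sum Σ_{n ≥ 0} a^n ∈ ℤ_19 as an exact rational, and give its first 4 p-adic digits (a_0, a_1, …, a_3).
Σ a^n = 1/(1 − a) = 1/2528;  first 4 digits = (1, 0, 12, 18)

v_19(a) = 2 ≥ 1, so the series converges in ℤ_19 to 1/(1 − a) = 1/(1 − (-2527)) = 1/2528. Expand this rational in ℤ_19: compute digits iteratively via d_i = x_i mod 19, x_{i+1} = (x_i − d_i)/19. The first 4 digits are (1, 0, 12, 18).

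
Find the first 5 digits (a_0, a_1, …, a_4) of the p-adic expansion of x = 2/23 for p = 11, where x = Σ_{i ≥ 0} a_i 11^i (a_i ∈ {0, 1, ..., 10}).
(a_0, …, a_4) = (2, 7, 7, 6, 8)

v_11(2/23) = 0 (numerator and denominator both coprime to 11), so x ∈ ℤ_11^×. Compute digits iteratively via a_i = x_i mod 11, x_{i+1} = (x_i − a_i)/11, with x_0 = x:
  x_0 = 2/23;  a_0 = 2;  x_1 = (x_0 − 2)/11 = -4/23
  x_1 = -4/23;  a_1 = 7;  x_2 = (x_1 − 7)/11 = -15/23
  x_2 = -15/23;  a_2 = 7;  x_3 = (x_2 − 7)/11 = -16/23
  x_3 = -16/23;  a_3 = 6;  x_4 = (x_3 − 6)/11 = -14/23
  x_4 = -14/23;  a_4 = 8;  x_5 = (x_4 − 8)/11 = -18/23
Digits: (2, 7, 7, 6, 8).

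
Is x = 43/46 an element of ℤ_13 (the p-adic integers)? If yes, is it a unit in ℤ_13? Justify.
x ∈ ℤ_13^× (unit); v_13(x) = 0

ℤ_13 = {x ∈ ℚ_13 : v_13(x) ≥ 0} and ℤ_13^× = {x ∈ ℤ_13 : v_13(x) = 0}. Here v_13(43/46) = v_13(num) − v_13(den) = 0; compare against these criteria.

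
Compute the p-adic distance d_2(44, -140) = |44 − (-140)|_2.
d_2(44, -140) = 1/8

Step 1 — x − y = 44 − (-140) = 184. Step 2 — v_2(184) = 3 (factor: 184 = (2^3 · 23); the sign does not affect v_p). Step 3 — |x − y|_2 = 2^{-3} = 1/8.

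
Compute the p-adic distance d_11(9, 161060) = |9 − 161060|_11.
d_11(9, 161060) = 1/161051

Step 1 — x − y = 9 − 161060 = -161051. Step 2 — v_11(-161051) = 5 (factor: -161051 = −(11^5 · 1); the sign does not affect v_p). Step 3 — |x − y|_11 = 11^{-5} = 1/161051.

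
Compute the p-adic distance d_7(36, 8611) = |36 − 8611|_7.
d_7(36, 8611) = 1/343

Step 1 — x − y = 36 − 8611 = -8575. Step 2 — v_7(-8575) = 3 (factor: -8575 = −(7^3 · 25); the sign does not affect v_p). Step 3 — |x − y|_7 = 7^{-3} = 1/343.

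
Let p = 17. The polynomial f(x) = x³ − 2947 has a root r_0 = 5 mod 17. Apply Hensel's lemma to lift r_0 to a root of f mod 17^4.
r_3 = 14982 (mod 83521)

Hensel: r_{i+1} = r_i − f(r_i)/f′(r_i) mod 17^{i+2}, where f′(x) = 3x². Iterate:
  r_0 = 5 (mod 17)
  r_1 = 243 (mod 289)
  r_2 = 243 (mod 4913)
  r_3 = 14982 (mod 83521)
Final: r = 14982 with f(r) ≡ 0 mod 17^4.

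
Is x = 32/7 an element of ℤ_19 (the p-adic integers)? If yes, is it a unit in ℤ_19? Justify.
x ∈ ℤ_19^× (unit); v_19(x) = 0

ℤ_19 = {x ∈ ℚ_19 : v_19(x) ≥ 0} and ℤ_19^× = {x ∈ ℤ_19 : v_19(x) = 0}. Here v_19(32/7) = v_19(num) − v_19(den) = 0; compare against these criteria.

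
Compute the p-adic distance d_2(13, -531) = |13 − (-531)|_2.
d_2(13, -531) = 1/32

Step 1 — x − y = 13 − (-531) = 544. Step 2 — v_2(544) = 5 (factor: 544 = (2^5 · 17); the sign does not affect v_p). Step 3 — |x − y|_2 = 2^{-5} = 1/32.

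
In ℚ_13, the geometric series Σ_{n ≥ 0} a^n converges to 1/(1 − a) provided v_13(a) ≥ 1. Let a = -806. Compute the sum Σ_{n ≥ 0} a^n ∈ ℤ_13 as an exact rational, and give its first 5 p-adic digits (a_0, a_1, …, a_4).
Σ a^n = 1/(1 − a) = 1/807;  first 5 digits = (1, 3, 4, 10, 9)

v_13(a) = 1 ≥ 1, so the series converges in ℤ_13 to 1/(1 − a) = 1/(1 − (-806)) = 1/807. Expand this rational in ℤ_13: compute digits iteratively via d_i = x_i mod 13, x_{i+1} = (x_i − d_i)/13. The first 5 digits are (1, 3, 4, 10, 9).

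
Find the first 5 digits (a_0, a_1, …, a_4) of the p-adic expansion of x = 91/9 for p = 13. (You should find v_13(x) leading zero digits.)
(a_0, …, a_4) = (0, 8, 11, 2, 7)

v_13(91/9) = 1, so a_0 = ... = a_0 = 0. Factor out: x = 13^1 · u with u = 7/9 a unit in ℤ_13. Expand u iteratively via a_{v+i} = u_i mod 13, u_{i+1} = (u_i − a_{v+i})/13:
  u_0 = 7/9;  a_1 = 8;  u_1 = (u_0 − 8)/13 = -5/9
  u_1 = -5/9;  a_2 = 11;  u_2 = (u_1 − 11)/13 = -8/9
  u_2 = -8/9;  a_3 = 2;  u_3 = (u_2 − 2)/13 = -2/9
  u_3 = -2/9;  a_4 = 7;  u_4 = (u_3 − 7)/13 = -5/9
Digits: (0, 8, 11, 2, 7).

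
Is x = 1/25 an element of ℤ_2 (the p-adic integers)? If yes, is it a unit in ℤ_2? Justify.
x ∈ ℤ_2^× (unit); v_2(x) = 0

ℤ_2 = {x ∈ ℚ_2 : v_2(x) ≥ 0} and ℤ_2^× = {x ∈ ℤ_2 : v_2(x) = 0}. Here v_2(1/25) = v_2(num) − v_2(den) = 0; compare against these criteria.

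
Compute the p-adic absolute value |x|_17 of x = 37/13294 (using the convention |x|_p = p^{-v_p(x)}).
|37/13294|_17 = 289

Step 1 — compute v_17(x) by factoring powers of 17 out of the numerator and denominator: v_17(37/13294) = -2. Step 2 — apply |x|_p = p^{-v_p(x)} = 17^{2} = 289.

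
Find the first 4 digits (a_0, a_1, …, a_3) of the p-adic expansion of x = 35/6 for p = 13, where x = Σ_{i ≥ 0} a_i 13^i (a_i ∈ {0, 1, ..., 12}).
(a_0, …, a_3) = (8, 2, 2, 2)

v_13(35/6) = 0 (numerator and denominator both coprime to 13), so x ∈ ℤ_13^×. Compute digits iteratively via a_i = x_i mod 13, x_{i+1} = (x_i − a_i)/13, with x_0 = x:
  x_0 = 35/6;  a_0 = 8;  x_1 = (x_0 − 8)/13 = -1/6
  x_1 = -1/6;  a_1 = 2;  x_2 = (x_1 − 2)/13 = -1/6
  x_2 = -1/6;  a_2 = 2;  x_3 = (x_2 − 2)/13 = -1/6
  x_3 = -1/6;  a_3 = 2;  x_4 = (x_3 − 2)/13 = -1/6
Digits: (8, 2, 2, 2).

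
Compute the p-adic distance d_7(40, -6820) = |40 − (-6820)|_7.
d_7(40, -6820) = 1/343

Step 1 — x − y = 40 − (-6820) = 6860. Step 2 — v_7(6860) = 3 (factor: 6860 = (7^3 · 20); the sign does not affect v_p). Step 3 — |x − y|_7 = 7^{-3} = 1/343.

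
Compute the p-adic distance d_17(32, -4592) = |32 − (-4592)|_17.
d_17(32, -4592) = 1/289

Step 1 — x − y = 32 − (-4592) = 4624. Step 2 — v_17(4624) = 2 (factor: 4624 = (17^2 · 16); the sign does not affect v_p). Step 3 — |x − y|_17 = 17^{-2} = 1/289.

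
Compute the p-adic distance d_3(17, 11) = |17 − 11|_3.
d_3(17, 11) = 1/3

Step 1 — x − y = 17 − 11 = 6. Step 2 — v_3(6) = 1 (factor: 6 = (3^1 · 2); the sign does not affect v_p). Step 3 — |x − y|_3 = 3^{-1} = 1/3.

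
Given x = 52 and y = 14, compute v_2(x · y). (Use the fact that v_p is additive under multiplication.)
v_2(728) = 3

v_p(x) = 2 (factor: 52 = 2^2 · 13); v_p(y) = 1 (factor: 14 = 2^1 · 7). Additivity: v_p(xy) = v_p(x) + v_p(y) = 2 + 1 = 3. (Direct check: xy = 728 = 2^3 · (91).)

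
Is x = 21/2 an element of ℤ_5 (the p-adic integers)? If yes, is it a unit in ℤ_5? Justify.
x ∈ ℤ_5^× (unit); v_5(x) = 0

ℤ_5 = {x ∈ ℚ_5 : v_5(x) ≥ 0} and ℤ_5^× = {x ∈ ℤ_5 : v_5(x) = 0}. Here v_5(21/2) = v_5(num) − v_5(den) = 0; compare against these criteria.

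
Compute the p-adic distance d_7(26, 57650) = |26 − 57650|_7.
d_7(26, 57650) = 1/2401

Step 1 — x − y = 26 − 57650 = -57624. Step 2 — v_7(-57624) = 4 (factor: -57624 = −(7^4 · 24); the sign does not affect v_p). Step 3 — |x − y|_7 = 7^{-4} = 1/2401.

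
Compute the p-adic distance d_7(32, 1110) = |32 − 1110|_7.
d_7(32, 1110) = 1/49

Step 1 — x − y = 32 − 1110 = -1078. Step 2 — v_7(-1078) = 2 (factor: -1078 = −(7^2 · 22); the sign does not affect v_p). Step 3 — |x − y|_7 = 7^{-2} = 1/49.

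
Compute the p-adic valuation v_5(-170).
v_5(-170) = 1

v_5(n) is the largest exponent k such that 5^k divides n. Factor out: -170 = -5^1 · 34. (Sign doesn't affect v_p.) So v_5(-170) = 1.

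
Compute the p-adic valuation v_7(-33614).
v_7(-33614) = 5

v_7(n) is the largest exponent k such that 7^k divides n. Factor out: -33614 = -7^5 · 2. (Sign doesn't affect v_p.) So v_7(-33614) = 5.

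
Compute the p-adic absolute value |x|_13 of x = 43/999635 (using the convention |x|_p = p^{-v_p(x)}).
|43/999635|_13 = 28561

Step 1 — compute v_13(x) by factoring powers of 13 out of the numerator and denominator: v_13(43/999635) = -4. Step 2 — apply |x|_p = p^{-v_p(x)} = 13^{4} = 28561.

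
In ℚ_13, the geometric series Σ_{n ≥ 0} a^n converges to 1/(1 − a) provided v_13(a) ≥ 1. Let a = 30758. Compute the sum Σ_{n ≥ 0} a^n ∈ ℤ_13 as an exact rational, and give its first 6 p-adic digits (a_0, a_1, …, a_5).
Σ a^n = 1/(1 − a) = -1/30757;  first 6 digits = (1, 0, 0, 1, 1, 0)

v_13(a) = 3 ≥ 1, so the series converges in ℤ_13 to 1/(1 − a) = 1/(1 − 30758) = -1/30757. Expand this rational in ℤ_13: compute digits iteratively via d_i = x_i mod 13, x_{i+1} = (x_i − d_i)/13. The first 6 digits are (1, 0, 0, 1, 1, 0).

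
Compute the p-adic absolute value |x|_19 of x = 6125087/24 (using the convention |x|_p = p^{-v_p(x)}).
|6125087/24|_19 = 1/130321

Step 1 — compute v_19(x) by factoring powers of 19 out of the numerator and denominator: v_19(6125087/24) = 4. Step 2 — apply |x|_p = p^{-v_p(x)} = 19^{-4} = 1/130321.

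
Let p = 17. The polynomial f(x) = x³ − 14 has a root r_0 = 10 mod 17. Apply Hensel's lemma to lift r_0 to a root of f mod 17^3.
r_2 = 3835 (mod 4913)

Hensel: r_{i+1} = r_i − f(r_i)/f′(r_i) mod 17^{i+2}, where f′(x) = 3x². Iterate:
  r_0 = 10 (mod 17)
  r_1 = 78 (mod 289)
  r_2 = 3835 (mod 4913)
Final: r = 3835 with f(r) ≡ 0 mod 17^3.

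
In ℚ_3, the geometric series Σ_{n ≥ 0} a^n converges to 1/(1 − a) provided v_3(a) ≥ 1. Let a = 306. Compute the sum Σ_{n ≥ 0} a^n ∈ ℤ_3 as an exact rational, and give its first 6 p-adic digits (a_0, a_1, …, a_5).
Σ a^n = 1/(1 − a) = -1/305;  first 6 digits = (1, 0, 1, 2, 1, 2)

v_3(a) = 2 ≥ 1, so the series converges in ℤ_3 to 1/(1 − a) = 1/(1 − 306) = -1/305. Expand this rational in ℤ_3: compute digits iteratively via d_i = x_i mod 3, x_{i+1} = (x_i − d_i)/3. The first 6 digits are (1, 0, 1, 2, 1, 2).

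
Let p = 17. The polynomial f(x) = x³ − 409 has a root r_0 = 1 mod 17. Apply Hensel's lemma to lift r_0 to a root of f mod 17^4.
r_3 = 25858 (mod 83521)

Hensel: r_{i+1} = r_i − f(r_i)/f′(r_i) mod 17^{i+2}, where f′(x) = 3x². Iterate:
  r_0 = 1 (mod 17)
  r_1 = 137 (mod 289)
  r_2 = 1293 (mod 4913)
  r_3 = 25858 (mod 83521)
Final: r = 25858 with f(r) ≡ 0 mod 17^4.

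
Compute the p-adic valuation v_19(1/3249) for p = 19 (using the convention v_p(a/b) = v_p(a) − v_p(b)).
v_19(1/3249) = -2

Factor powers of 19 from the numerator and denominator of the reduced fraction: 1 = 19^0 · 1 and 3249 = 19^2 · 9. Apply v_p(a/b) = v_p(a) − v_p(b): v_19(1/3249) = 0 − 2 = -2.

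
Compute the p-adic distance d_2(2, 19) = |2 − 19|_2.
d_2(2, 19) = 1

Step 1 — x − y = 2 − 19 = -17. Step 2 — v_2(-17) = 0 (factor: -17 = −(2^0 · 17); the sign does not affect v_p). Step 3 — |x − y|_2 = 2^{0} = 1.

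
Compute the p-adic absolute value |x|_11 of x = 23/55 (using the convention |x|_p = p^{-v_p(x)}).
|23/55|_11 = 11

Step 1 — compute v_11(x) by factoring powers of 11 out of the numerator and denominator: v_11(23/55) = -1. Step 2 — apply |x|_p = p^{-v_p(x)} = 11^{1} = 11.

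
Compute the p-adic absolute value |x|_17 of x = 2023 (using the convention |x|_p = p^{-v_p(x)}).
|2023|_17 = 1/289

Step 1 — compute v_17(x) by factoring powers of 17 out of the numerator and denominator: v_17(2023) = 2. Step 2 — apply |x|_p = p^{-v_p(x)} = 17^{-2} = 1/289.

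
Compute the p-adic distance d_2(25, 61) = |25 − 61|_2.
d_2(25, 61) = 1/4

Step 1 — x − y = 25 − 61 = -36. Step 2 — v_2(-36) = 2 (factor: -36 = −(2^2 · 9); the sign does not affect v_p). Step 3 — |x − y|_2 = 2^{-2} = 1/4.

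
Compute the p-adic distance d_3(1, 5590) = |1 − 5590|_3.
d_3(1, 5590) = 1/243

Step 1 — x − y = 1 − 5590 = -5589. Step 2 — v_3(-5589) = 5 (factor: -5589 = −(3^5 · 23); the sign does not affect v_p). Step 3 — |x − y|_3 = 3^{-5} = 1/243.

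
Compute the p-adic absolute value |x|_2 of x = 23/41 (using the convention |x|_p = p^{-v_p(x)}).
|23/41|_2 = 1

Step 1 — compute v_2(x) by factoring powers of 2 out of the numerator and denominator: v_2(23/41) = 0. Step 2 — apply |x|_p = p^{-v_p(x)} = 2^{0} = 1.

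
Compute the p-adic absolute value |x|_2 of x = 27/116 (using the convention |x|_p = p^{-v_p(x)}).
|27/116|_2 = 4

Step 1 — compute v_2(x) by factoring powers of 2 out of the numerator and denominator: v_2(27/116) = -2. Step 2 — apply |x|_p = p^{-v_p(x)} = 2^{2} = 4.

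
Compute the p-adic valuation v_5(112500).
v_5(112500) = 5

v_5(n) is the largest exponent k such that 5^k divides n. Factor out: 112500 = 5^5 · 36. (Sign doesn't affect v_p.) So v_5(112500) = 5.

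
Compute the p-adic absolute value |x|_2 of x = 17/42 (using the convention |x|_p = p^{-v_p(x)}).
|17/42|_2 = 2

Step 1 — compute v_2(x) by factoring powers of 2 out of the numerator and denominator: v_2(17/42) = -1. Step 2 — apply |x|_p = p^{-v_p(x)} = 2^{1} = 2.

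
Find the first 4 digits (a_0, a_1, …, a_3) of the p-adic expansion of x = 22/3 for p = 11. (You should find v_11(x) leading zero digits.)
(a_0, …, a_3) = (0, 8, 3, 7)

v_11(22/3) = 1, so a_0 = ... = a_0 = 0. Factor out: x = 11^1 · u with u = 2/3 a unit in ℤ_11. Expand u iteratively via a_{v+i} = u_i mod 11, u_{i+1} = (u_i − a_{v+i})/11:
  u_0 = 2/3;  a_1 = 8;  u_1 = (u_0 − 8)/11 = -2/3
  u_1 = -2/3;  a_2 = 3;  u_2 = (u_1 − 3)/11 = -1/3
  u_2 = -1/3;  a_3 = 7;  u_3 = (u_2 − 7)/11 = -2/3
Digits: (0, 8, 3, 7).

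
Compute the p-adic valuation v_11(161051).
v_11(161051) = 5

v_11(n) is the largest exponent k such that 11^k divides n. Factor out: 161051 = 11^5 · 1. (Sign doesn't affect v_p.) So v_11(161051) = 5.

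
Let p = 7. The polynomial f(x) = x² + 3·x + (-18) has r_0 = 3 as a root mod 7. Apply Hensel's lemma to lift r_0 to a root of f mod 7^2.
r_1 = 3 (mod 49)

Hensel: r_{i+1} = r_i − f(r_i)·(f′(r_i))^{-1} mod 7^{i+2}, f′(x) = 2x + 3. Iterate:
  r_0 = 3 (mod 7)
  r_1 = 3 (mod 49)
Final: r = 3 satisfies f(r) ≡ 0 mod 7^2.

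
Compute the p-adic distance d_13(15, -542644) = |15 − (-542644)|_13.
d_13(15, -542644) = 1/28561

Step 1 — x − y = 15 − (-542644) = 542659. Step 2 — v_13(542659) = 4 (factor: 542659 = (13^4 · 19); the sign does not affect v_p). Step 3 — |x − y|_13 = 13^{-4} = 1/28561.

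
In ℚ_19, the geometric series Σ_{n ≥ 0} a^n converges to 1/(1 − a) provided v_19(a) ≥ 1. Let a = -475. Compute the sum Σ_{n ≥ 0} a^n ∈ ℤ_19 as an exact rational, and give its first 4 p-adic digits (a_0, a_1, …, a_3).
Σ a^n = 1/(1 − a) = 1/476;  first 4 digits = (1, 13, 15, 6)

v_19(a) = 1 ≥ 1, so the series converges in ℤ_19 to 1/(1 − a) = 1/(1 − (-475)) = 1/476. Expand this rational in ℤ_19: compute digits iteratively via d_i = x_i mod 19, x_{i+1} = (x_i − d_i)/19. The first 4 digits are (1, 13, 15, 6).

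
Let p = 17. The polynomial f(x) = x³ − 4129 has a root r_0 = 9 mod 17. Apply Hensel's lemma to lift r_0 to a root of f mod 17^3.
r_2 = 1556 (mod 4913)

Hensel: r_{i+1} = r_i − f(r_i)/f′(r_i) mod 17^{i+2}, where f′(x) = 3x². Iterate:
  r_0 = 9 (mod 17)
  r_1 = 111 (mod 289)
  r_2 = 1556 (mod 4913)
Final: r = 1556 with f(r) ≡ 0 mod 17^3.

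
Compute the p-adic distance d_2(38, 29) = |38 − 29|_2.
d_2(38, 29) = 1

Step 1 — x − y = 38 − 29 = 9. Step 2 — v_2(9) = 0 (factor: 9 = (2^0 · 9); the sign does not affect v_p). Step 3 — |x − y|_2 = 2^{0} = 1.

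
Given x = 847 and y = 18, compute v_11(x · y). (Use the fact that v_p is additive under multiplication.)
v_11(15246) = 2

v_p(x) = 2 (factor: 847 = 11^2 · 7); v_p(y) = 0 (factor: 18 = 11^0 · 18). Additivity: v_p(xy) = v_p(x) + v_p(y) = 2 + 0 = 2. (Direct check: xy = 15246 = 11^2 · (126).)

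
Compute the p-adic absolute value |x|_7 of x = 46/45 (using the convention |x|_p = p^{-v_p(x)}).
|46/45|_7 = 1

Step 1 — compute v_7(x) by factoring powers of 7 out of the numerator and denominator: v_7(46/45) = 0. Step 2 — apply |x|_p = p^{-v_p(x)} = 7^{0} = 1.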